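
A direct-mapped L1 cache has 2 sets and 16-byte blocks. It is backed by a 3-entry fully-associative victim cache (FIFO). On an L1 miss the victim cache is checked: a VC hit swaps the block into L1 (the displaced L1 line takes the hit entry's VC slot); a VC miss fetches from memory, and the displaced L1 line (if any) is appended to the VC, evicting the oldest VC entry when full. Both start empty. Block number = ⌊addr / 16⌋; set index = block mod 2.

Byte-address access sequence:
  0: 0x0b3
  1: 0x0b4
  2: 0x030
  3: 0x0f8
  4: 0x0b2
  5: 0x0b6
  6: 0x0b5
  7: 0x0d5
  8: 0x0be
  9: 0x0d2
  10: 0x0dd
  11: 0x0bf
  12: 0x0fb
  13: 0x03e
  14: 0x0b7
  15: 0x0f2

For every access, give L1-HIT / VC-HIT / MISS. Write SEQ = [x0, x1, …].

0: 0xb3 (blk 11, set 1) → MISS  vc=[]
1: 0xb4 (blk 11, set 1) → L1-HIT  vc=[]
2: 0x30 (blk 3, set 1) → MISS  vc=[11]
3: 0xf8 (blk 15, set 1) → MISS  vc=[11, 3]
4: 0xb2 (blk 11, set 1) → VC-HIT  vc=[15, 3]
5: 0xb6 (blk 11, set 1) → L1-HIT  vc=[15, 3]
6: 0xb5 (blk 11, set 1) → L1-HIT  vc=[15, 3]
7: 0xd5 (blk 13, set 1) → MISS  vc=[15, 3, 11]
8: 0xbe (blk 11, set 1) → VC-HIT  vc=[15, 3, 13]
9: 0xd2 (blk 13, set 1) → VC-HIT  vc=[15, 3, 11]
10: 0xdd (blk 13, set 1) → L1-HIT  vc=[15, 3, 11]
11: 0xbf (blk 11, set 1) → VC-HIT  vc=[15, 3, 13]
12: 0xfb (blk 15, set 1) → VC-HIT  vc=[11, 3, 13]
13: 0x3e (blk 3, set 1) → VC-HIT  vc=[11, 15, 13]
14: 0xb7 (blk 11, set 1) → VC-HIT  vc=[3, 15, 13]
15: 0xf2 (blk 15, set 1) → VC-HIT  vc=[3, 11, 13]

SEQ = [MISS, L1-HIT, MISS, MISS, VC-HIT, L1-HIT, L1-HIT, MISS, VC-HIT, VC-HIT, L1-HIT, VC-HIT, VC-HIT, VC-HIT, VC-HIT, VC-HIT]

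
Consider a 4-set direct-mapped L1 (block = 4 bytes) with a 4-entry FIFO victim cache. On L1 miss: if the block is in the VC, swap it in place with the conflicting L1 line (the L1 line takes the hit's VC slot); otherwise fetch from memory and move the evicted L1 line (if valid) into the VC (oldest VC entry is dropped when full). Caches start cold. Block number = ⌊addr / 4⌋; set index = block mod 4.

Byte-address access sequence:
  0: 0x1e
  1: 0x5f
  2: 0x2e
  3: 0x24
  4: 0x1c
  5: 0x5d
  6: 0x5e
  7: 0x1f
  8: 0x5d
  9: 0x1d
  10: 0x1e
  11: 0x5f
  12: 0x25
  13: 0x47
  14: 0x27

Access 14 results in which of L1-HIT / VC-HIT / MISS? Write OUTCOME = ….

OUTCOME = VC-HIT

0: 0x1e (blk 7, set 3) → MISS  vc=[]
1: 0x5f (blk 23, set 3) → MISS  vc=[7]
2: 0x2e (blk 11, set 3) → MISS  vc=[7, 23]
3: 0x24 (blk 9, set 1) → MISS  vc=[7, 23]
4: 0x1c (blk 7, set 3) → VC-HIT  vc=[11, 23]
5: 0x5d (blk 23, set 3) → VC-HIT  vc=[11, 7]
6: 0x5e (blk 23, set 3) → L1-HIT  vc=[11, 7]
7: 0x1f (blk 7, set 3) → VC-HIT  vc=[11, 23]
8: 0x5d (blk 23, set 3) → VC-HIT  vc=[11, 7]
9: 0x1d (blk 7, set 3) → VC-HIT  vc=[11, 23]
10: 0x1e (blk 7, set 3) → L1-HIT  vc=[11, 23]
11: 0x5f (blk 23, set 3) → VC-HIT  vc=[11, 7]
12: 0x25 (blk 9, set 1) → L1-HIT  vc=[11, 7]
13: 0x47 (blk 17, set 1) → MISS  vc=[11, 7, 9]
14: 0x27 (blk 9, set 1) → VC-HIT  vc=[11, 7, 17]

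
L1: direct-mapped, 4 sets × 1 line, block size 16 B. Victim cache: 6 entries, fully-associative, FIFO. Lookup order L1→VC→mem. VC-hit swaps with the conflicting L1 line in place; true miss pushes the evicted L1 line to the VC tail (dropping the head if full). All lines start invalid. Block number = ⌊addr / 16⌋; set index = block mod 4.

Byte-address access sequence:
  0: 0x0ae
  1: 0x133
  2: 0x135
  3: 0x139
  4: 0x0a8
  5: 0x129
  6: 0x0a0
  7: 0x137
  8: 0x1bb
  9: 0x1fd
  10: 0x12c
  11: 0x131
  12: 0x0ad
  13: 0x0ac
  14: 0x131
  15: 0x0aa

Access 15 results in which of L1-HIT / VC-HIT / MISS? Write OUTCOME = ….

#0 0xae→b10/s2 MISS; vc=[]
#1 0x133→b19/s3 MISS; vc=[]
#2 0x135→b19/s3 L1-HIT; vc=[]
#3 0x139→b19/s3 L1-HIT; vc=[]
#4 0xa8→b10/s2 L1-HIT; vc=[]
#5 0x129→b18/s2 MISS; vc=[10]
#6 0xa0→b10/s2 VC-HIT; vc=[18]
#7 0x137→b19/s3 L1-HIT; vc=[18]
#8 0x1bb→b27/s3 MISS; vc=[18,19]
#9 0x1fd→b31/s3 MISS; vc=[18,19,27]
#10 0x12c→b18/s2 VC-HIT; vc=[10,19,27]
#11 0x131→b19/s3 VC-HIT; vc=[10,31,27]
#12 0xad→b10/s2 VC-HIT; vc=[18,31,27]
#13 0xac→b10/s2 L1-HIT; vc=[18,31,27]
#14 0x131→b19/s3 L1-HIT; vc=[18,31,27]
#15 0xaa→b10/s2 L1-HIT; vc=[18,31,27]

OUTCOME = L1-HIT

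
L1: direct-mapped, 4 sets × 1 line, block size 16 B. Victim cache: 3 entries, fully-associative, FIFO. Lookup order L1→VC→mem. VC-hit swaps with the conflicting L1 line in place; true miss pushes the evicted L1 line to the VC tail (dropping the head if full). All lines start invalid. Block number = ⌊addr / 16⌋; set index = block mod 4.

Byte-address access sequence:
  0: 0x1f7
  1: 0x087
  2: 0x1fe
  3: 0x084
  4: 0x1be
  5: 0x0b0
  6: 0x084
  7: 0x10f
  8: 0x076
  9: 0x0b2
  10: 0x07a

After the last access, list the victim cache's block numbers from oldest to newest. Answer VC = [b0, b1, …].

VC = [27, 8, 11]

  [0] addr=0x1f7 blk=31 s=3: MISS | VC []
  [1] addr=0x87 blk=8 s=0: MISS | VC []
  [2] addr=0x1fe blk=31 s=3: L1-HIT | VC []
  [3] addr=0x84 blk=8 s=0: L1-HIT | VC []
  [4] addr=0x1be blk=27 s=3: MISS | VC [31]
  [5] addr=0xb0 blk=11 s=3: MISS | VC [31, 27]
  [6] addr=0x84 blk=8 s=0: L1-HIT | VC [31, 27]
  [7] addr=0x10f blk=16 s=0: MISS | VC [31, 27, 8]
  [8] addr=0x76 blk=7 s=3: MISS | VC [27, 8, 11]
  [9] addr=0xb2 blk=11 s=3: VC-HIT | VC [27, 8, 7]
  [10] addr=0x7a blk=7 s=3: VC-HIT | VC [27, 8, 11]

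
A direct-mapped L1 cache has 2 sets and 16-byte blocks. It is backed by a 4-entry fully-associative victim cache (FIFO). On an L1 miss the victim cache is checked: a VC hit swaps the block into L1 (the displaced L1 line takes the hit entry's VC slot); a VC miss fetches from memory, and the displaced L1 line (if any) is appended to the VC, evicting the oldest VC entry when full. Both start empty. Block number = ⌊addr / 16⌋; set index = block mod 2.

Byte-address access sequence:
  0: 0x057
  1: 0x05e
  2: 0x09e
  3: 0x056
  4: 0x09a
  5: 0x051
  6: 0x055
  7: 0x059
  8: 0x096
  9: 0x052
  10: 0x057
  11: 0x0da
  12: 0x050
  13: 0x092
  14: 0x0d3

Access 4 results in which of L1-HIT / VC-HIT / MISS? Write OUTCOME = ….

0: 0x57 (blk 5, set 1) → MISS  vc=[]
1: 0x5e (blk 5, set 1) → L1-HIT  vc=[]
2: 0x9e (blk 9, set 1) → MISS  vc=[5]
3: 0x56 (blk 5, set 1) → VC-HIT  vc=[9]
4: 0x9a (blk 9, set 1) → VC-HIT  vc=[5]
5: 0x51 (blk 5, set 1) → VC-HIT  vc=[9]
6: 0x55 (blk 5, set 1) → L1-HIT  vc=[9]
7: 0x59 (blk 5, set 1) → L1-HIT  vc=[9]
8: 0x96 (blk 9, set 1) → VC-HIT  vc=[5]
9: 0x52 (blk 5, set 1) → VC-HIT  vc=[9]
10: 0x57 (blk 5, set 1) → L1-HIT  vc=[9]
11: 0xda (blk 13, set 1) → MISS  vc=[9, 5]
12: 0x50 (blk 5, set 1) → VC-HIT  vc=[9, 13]
13: 0x92 (blk 9, set 1) → VC-HIT  vc=[5, 13]
14: 0xd3 (blk 13, set 1) → VC-HIT  vc=[5, 9]

OUTCOME = VC-HIT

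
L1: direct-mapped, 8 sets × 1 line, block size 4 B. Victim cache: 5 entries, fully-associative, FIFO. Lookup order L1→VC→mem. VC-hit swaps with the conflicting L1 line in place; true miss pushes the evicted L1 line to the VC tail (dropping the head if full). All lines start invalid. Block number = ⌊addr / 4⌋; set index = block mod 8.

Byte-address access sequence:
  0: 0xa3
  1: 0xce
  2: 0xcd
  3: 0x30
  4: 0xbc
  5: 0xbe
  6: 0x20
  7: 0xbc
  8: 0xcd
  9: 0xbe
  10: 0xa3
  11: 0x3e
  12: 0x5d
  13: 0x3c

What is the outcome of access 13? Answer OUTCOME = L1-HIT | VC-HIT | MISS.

  [0] addr=0xa3 blk=40 s=0: MISS | VC []
  [1] addr=0xce blk=51 s=3: MISS | VC []
  [2] addr=0xcd blk=51 s=3: L1-HIT | VC []
  [3] addr=0x30 blk=12 s=4: MISS | VC []
  [4] addr=0xbc blk=47 s=7: MISS | VC []
  [5] addr=0xbe blk=47 s=7: L1-HIT | VC []
  [6] addr=0x20 blk=8 s=0: MISS | VC [40]
  [7] addr=0xbc blk=47 s=7: L1-HIT | VC [40]
  [8] addr=0xcd blk=51 s=3: L1-HIT | VC [40]
  [9] addr=0xbe blk=47 s=7: L1-HIT | VC [40]
  [10] addr=0xa3 blk=40 s=0: VC-HIT | VC [8]
  [11] addr=0x3e blk=15 s=7: MISS | VC [8, 47]
  [12] addr=0x5d blk=23 s=7: MISS | VC [8, 47, 15]
  [13] addr=0x3c blk=15 s=7: VC-HIT | VC [8, 47, 23]

OUTCOME = VC-HIT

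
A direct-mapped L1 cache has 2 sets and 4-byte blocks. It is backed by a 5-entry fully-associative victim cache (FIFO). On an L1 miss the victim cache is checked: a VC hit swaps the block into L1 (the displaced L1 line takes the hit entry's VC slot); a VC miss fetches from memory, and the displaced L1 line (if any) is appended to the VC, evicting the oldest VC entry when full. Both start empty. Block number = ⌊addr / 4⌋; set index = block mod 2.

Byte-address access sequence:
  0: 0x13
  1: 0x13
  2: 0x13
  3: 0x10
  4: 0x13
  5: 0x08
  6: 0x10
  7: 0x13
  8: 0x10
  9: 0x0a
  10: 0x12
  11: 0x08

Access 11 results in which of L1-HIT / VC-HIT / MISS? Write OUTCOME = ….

0: 0x13 (blk 4, set 0) → MISS  vc=[]
1: 0x13 (blk 4, set 0) → L1-HIT  vc=[]
2: 0x13 (blk 4, set 0) → L1-HIT  vc=[]
3: 0x10 (blk 4, set 0) → L1-HIT  vc=[]
4: 0x13 (blk 4, set 0) → L1-HIT  vc=[]
5: 0x8 (blk 2, set 0) → MISS  vc=[4]
6: 0x10 (blk 4, set 0) → VC-HIT  vc=[2]
7: 0x13 (blk 4, set 0) → L1-HIT  vc=[2]
8: 0x10 (blk 4, set 0) → L1-HIT  vc=[2]
9: 0xa (blk 2, set 0) → VC-HIT  vc=[4]
10: 0x12 (blk 4, set 0) → VC-HIT  vc=[2]
11: 0x8 (blk 2, set 0) → VC-HIT  vc=[4]

OUTCOME = VC-HIT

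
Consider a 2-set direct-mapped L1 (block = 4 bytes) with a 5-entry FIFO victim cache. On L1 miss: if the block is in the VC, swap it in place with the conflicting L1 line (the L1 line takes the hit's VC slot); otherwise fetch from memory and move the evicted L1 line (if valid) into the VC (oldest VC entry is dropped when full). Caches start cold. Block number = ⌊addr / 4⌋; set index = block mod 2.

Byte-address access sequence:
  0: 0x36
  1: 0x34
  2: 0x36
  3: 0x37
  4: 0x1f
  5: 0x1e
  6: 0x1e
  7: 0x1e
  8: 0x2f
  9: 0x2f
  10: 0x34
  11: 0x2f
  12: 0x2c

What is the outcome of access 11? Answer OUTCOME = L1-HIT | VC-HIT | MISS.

#0 0x36→b13/s1 MISS; vc=[]
#1 0x34→b13/s1 L1-HIT; vc=[]
#2 0x36→b13/s1 L1-HIT; vc=[]
#3 0x37→b13/s1 L1-HIT; vc=[]
#4 0x1f→b7/s1 MISS; vc=[13]
#5 0x1e→b7/s1 L1-HIT; vc=[13]
#6 0x1e→b7/s1 L1-HIT; vc=[13]
#7 0x1e→b7/s1 L1-HIT; vc=[13]
#8 0x2f→b11/s1 MISS; vc=[13,7]
#9 0x2f→b11/s1 L1-HIT; vc=[13,7]
#10 0x34→b13/s1 VC-HIT; vc=[11,7]
#11 0x2f→b11/s1 VC-HIT; vc=[13,7]
#12 0x2c→b11/s1 L1-HIT; vc=[13,7]

OUTCOME = VC-HIT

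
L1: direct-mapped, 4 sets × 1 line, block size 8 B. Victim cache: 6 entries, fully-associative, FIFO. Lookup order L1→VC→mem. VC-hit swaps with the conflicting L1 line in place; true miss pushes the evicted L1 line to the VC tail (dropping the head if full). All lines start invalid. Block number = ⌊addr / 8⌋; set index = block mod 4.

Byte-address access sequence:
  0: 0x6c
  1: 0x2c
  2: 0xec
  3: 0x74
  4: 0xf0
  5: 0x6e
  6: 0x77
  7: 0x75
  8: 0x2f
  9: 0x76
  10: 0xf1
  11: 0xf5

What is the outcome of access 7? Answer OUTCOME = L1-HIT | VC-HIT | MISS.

OUTCOME = L1-HIT

0: 0x6c (blk 13, set 1) → MISS  vc=[]
1: 0x2c (blk 5, set 1) → MISS  vc=[13]
2: 0xec (blk 29, set 1) → MISS  vc=[13, 5]
3: 0x74 (blk 14, set 2) → MISS  vc=[13, 5]
4: 0xf0 (blk 30, set 2) → MISS  vc=[13, 5, 14]
5: 0x6e (blk 13, set 1) → VC-HIT  vc=[29, 5, 14]
6: 0x77 (blk 14, set 2) → VC-HIT  vc=[29, 5, 30]
7: 0x75 (blk 14, set 2) → L1-HIT  vc=[29, 5, 30]
8: 0x2f (blk 5, set 1) → VC-HIT  vc=[29, 13, 30]
9: 0x76 (blk 14, set 2) → L1-HIT  vc=[29, 13, 30]
10: 0xf1 (blk 30, set 2) → VC-HIT  vc=[29, 13, 14]
11: 0xf5 (blk 30, set 2) → L1-HIT  vc=[29, 13, 14]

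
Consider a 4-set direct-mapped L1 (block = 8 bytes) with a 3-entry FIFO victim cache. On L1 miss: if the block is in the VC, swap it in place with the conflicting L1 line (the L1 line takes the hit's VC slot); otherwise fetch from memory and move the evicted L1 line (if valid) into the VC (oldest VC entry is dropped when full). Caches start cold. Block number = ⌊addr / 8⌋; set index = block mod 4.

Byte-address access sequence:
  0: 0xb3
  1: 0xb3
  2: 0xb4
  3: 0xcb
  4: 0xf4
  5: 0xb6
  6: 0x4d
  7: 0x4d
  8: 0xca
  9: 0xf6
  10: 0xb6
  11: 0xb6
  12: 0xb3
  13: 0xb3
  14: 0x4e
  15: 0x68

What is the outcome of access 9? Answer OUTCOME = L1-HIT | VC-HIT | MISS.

  [0] addr=0xb3 blk=22 s=2: MISS | VC []
  [1] addr=0xb3 blk=22 s=2: L1-HIT | VC []
  [2] addr=0xb4 blk=22 s=2: L1-HIT | VC []
  [3] addr=0xcb blk=25 s=1: MISS | VC []
  [4] addr=0xf4 blk=30 s=2: MISS | VC [22]
  [5] addr=0xb6 blk=22 s=2: VC-HIT | VC [30]
  [6] addr=0x4d blk=9 s=1: MISS | VC [30, 25]
  [7] addr=0x4d blk=9 s=1: L1-HIT | VC [30, 25]
  [8] addr=0xca blk=25 s=1: VC-HIT | VC [30, 9]
  [9] addr=0xf6 blk=30 s=2: VC-HIT | VC [22, 9]
  [10] addr=0xb6 blk=22 s=2: VC-HIT | VC [30, 9]
  [11] addr=0xb6 blk=22 s=2: L1-HIT | VC [30, 9]
  [12] addr=0xb3 blk=22 s=2: L1-HIT | VC [30, 9]
  [13] addr=0xb3 blk=22 s=2: L1-HIT | VC [30, 9]
  [14] addr=0x4e blk=9 s=1: VC-HIT | VC [30, 25]
  [15] addr=0x68 blk=13 s=1: MISS | VC [30, 25, 9]

OUTCOME = VC-HIT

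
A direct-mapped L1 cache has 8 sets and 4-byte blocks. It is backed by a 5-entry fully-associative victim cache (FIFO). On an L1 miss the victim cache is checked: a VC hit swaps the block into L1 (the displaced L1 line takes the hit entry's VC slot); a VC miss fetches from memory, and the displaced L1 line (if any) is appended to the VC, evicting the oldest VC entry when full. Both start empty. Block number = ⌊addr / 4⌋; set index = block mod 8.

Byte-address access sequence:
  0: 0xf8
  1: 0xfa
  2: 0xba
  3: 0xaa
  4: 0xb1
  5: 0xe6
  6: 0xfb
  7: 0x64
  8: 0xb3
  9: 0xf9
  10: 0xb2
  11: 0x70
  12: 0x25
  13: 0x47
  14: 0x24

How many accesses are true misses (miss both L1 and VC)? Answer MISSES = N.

0: 0xf8 (blk 62, set 6) → MISS  vc=[]
1: 0xfa (blk 62, set 6) → L1-HIT  vc=[]
2: 0xba (blk 46, set 6) → MISS  vc=[62]
3: 0xaa (blk 42, set 2) → MISS  vc=[62]
4: 0xb1 (blk 44, set 4) → MISS  vc=[62]
5: 0xe6 (blk 57, set 1) → MISS  vc=[62]
6: 0xfb (blk 62, set 6) → VC-HIT  vc=[46]
7: 0x64 (blk 25, set 1) → MISS  vc=[46, 57]
8: 0xb3 (blk 44, set 4) → L1-HIT  vc=[46, 57]
9: 0xf9 (blk 62, set 6) → L1-HIT  vc=[46, 57]
10: 0xb2 (blk 44, set 4) → L1-HIT  vc=[46, 57]
11: 0x70 (blk 28, set 4) → MISS  vc=[46, 57, 44]
12: 0x25 (blk 9, set 1) → MISS  vc=[46, 57, 44, 25]
13: 0x47 (blk 17, set 1) → MISS  vc=[46, 57, 44, 25, 9]
14: 0x24 (blk 9, set 1) → VC-HIT  vc=[46, 57, 44, 25, 17]

MISSES = 9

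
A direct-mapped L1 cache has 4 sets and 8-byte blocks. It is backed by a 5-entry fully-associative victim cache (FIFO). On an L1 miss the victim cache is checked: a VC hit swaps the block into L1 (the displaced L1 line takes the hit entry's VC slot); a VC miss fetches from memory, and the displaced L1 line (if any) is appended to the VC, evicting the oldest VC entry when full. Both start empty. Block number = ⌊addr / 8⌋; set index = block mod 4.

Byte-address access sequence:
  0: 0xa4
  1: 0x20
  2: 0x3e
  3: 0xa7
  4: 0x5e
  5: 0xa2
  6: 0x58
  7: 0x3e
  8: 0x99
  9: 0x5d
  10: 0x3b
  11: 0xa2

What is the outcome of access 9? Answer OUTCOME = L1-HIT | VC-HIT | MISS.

OUTCOME = VC-HIT

0: 0xa4 (blk 20, set 0) → MISS  vc=[]
1: 0x20 (blk 4, set 0) → MISS  vc=[20]
2: 0x3e (blk 7, set 3) → MISS  vc=[20]
3: 0xa7 (blk 20, set 0) → VC-HIT  vc=[4]
4: 0x5e (blk 11, set 3) → MISS  vc=[4, 7]
5: 0xa2 (blk 20, set 0) → L1-HIT  vc=[4, 7]
6: 0x58 (blk 11, set 3) → L1-HIT  vc=[4, 7]
7: 0x3e (blk 7, set 3) → VC-HIT  vc=[4, 11]
8: 0x99 (blk 19, set 3) → MISS  vc=[4, 11, 7]
9: 0x5d (blk 11, set 3) → VC-HIT  vc=[4, 19, 7]
10: 0x3b (blk 7, set 3) → VC-HIT  vc=[4, 19, 11]
11: 0xa2 (blk 20, set 0) → L1-HIT  vc=[4, 19, 11]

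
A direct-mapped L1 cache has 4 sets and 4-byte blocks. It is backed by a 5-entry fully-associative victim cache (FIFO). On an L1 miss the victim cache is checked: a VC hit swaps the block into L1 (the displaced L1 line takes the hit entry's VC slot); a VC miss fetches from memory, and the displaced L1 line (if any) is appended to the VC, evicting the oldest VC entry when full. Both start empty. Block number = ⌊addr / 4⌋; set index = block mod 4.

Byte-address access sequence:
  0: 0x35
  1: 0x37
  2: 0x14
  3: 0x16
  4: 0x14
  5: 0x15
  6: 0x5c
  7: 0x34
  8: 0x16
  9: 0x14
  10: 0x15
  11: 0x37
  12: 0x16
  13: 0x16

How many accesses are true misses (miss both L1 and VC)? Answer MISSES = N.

MISSES = 3

#0 0x35→b13/s1 MISS; vc=[]
#1 0x37→b13/s1 L1-HIT; vc=[]
#2 0x14→b5/s1 MISS; vc=[13]
#3 0x16→b5/s1 L1-HIT; vc=[13]
#4 0x14→b5/s1 L1-HIT; vc=[13]
#5 0x15→b5/s1 L1-HIT; vc=[13]
#6 0x5c→b23/s3 MISS; vc=[13]
#7 0x34→b13/s1 VC-HIT; vc=[5]
#8 0x16→b5/s1 VC-HIT; vc=[13]
#9 0x14→b5/s1 L1-HIT; vc=[13]
#10 0x15→b5/s1 L1-HIT; vc=[13]
#11 0x37→b13/s1 VC-HIT; vc=[5]
#12 0x16→b5/s1 VC-HIT; vc=[13]
#13 0x16→b5/s1 L1-HIT; vc=[13]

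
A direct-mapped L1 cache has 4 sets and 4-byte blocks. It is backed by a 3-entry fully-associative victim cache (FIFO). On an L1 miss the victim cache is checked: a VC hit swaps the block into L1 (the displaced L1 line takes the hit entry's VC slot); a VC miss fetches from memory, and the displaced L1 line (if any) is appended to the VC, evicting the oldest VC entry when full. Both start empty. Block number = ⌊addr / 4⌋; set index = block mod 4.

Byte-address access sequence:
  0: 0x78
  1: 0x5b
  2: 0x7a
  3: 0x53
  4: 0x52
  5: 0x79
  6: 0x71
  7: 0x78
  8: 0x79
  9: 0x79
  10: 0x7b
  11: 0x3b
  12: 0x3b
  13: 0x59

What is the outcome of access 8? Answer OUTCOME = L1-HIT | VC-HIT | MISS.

OUTCOME = L1-HIT

  [0] addr=0x78 blk=30 s=2: MISS | VC []
  [1] addr=0x5b blk=22 s=2: MISS | VC [30]
  [2] addr=0x7a blk=30 s=2: VC-HIT | VC [22]
  [3] addr=0x53 blk=20 s=0: MISS | VC [22]
  [4] addr=0x52 blk=20 s=0: L1-HIT | VC [22]
  [5] addr=0x79 blk=30 s=2: L1-HIT | VC [22]
  [6] addr=0x71 blk=28 s=0: MISS | VC [22, 20]
  [7] addr=0x78 blk=30 s=2: L1-HIT | VC [22, 20]
  [8] addr=0x79 blk=30 s=2: L1-HIT | VC [22, 20]
  [9] addr=0x79 blk=30 s=2: L1-HIT | VC [22, 20]
  [10] addr=0x7b blk=30 s=2: L1-HIT | VC [22, 20]
  [11] addr=0x3b blk=14 s=2: MISS | VC [22, 20, 30]
  [12] addr=0x3b blk=14 s=2: L1-HIT | VC [22, 20, 30]
  [13] addr=0x59 blk=22 s=2: VC-HIT | VC [14, 20, 30]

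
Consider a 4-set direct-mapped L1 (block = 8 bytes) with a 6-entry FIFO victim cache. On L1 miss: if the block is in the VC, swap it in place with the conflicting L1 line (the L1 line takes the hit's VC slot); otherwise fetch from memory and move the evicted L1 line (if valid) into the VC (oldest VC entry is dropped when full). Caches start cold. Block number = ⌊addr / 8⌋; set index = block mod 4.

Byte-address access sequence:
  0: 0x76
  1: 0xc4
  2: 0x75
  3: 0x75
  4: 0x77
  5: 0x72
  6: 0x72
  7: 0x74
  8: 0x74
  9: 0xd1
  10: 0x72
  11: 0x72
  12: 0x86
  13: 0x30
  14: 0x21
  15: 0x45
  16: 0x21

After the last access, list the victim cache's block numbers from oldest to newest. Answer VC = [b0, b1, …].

  [0] addr=0x76 blk=14 s=2: MISS | VC []
  [1] addr=0xc4 blk=24 s=0: MISS | VC []
  [2] addr=0x75 blk=14 s=2: L1-HIT | VC []
  [3] addr=0x75 blk=14 s=2: L1-HIT | VC []
  [4] addr=0x77 blk=14 s=2: L1-HIT | VC []
  [5] addr=0x72 blk=14 s=2: L1-HIT | VC []
  [6] addr=0x72 blk=14 s=2: L1-HIT | VC []
  [7] addr=0x74 blk=14 s=2: L1-HIT | VC []
  [8] addr=0x74 blk=14 s=2: L1-HIT | VC []
  [9] addr=0xd1 blk=26 s=2: MISS | VC [14]
  [10] addr=0x72 blk=14 s=2: VC-HIT | VC [26]
  [11] addr=0x72 blk=14 s=2: L1-HIT | VC [26]
  [12] addr=0x86 blk=16 s=0: MISS | VC [26, 24]
  [13] addr=0x30 blk=6 s=2: MISS | VC [26, 24, 14]
  [14] addr=0x21 blk=4 s=0: MISS | VC [26, 24, 14, 16]
  [15] addr=0x45 blk=8 s=0: MISS | VC [26, 24, 14, 16, 4]
  [16] addr=0x21 blk=4 s=0: VC-HIT | VC [26, 24, 14, 16, 8]

VC = [26, 24, 14, 16, 8]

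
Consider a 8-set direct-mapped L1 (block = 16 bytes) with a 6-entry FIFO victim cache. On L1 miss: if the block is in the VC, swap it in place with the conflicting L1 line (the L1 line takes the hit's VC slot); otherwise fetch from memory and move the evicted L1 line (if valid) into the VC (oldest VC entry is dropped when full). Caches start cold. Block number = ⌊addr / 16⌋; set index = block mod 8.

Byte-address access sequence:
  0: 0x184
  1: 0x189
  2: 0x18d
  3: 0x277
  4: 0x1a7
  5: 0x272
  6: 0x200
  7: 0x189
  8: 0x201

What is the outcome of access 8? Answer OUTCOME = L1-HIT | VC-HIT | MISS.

OUTCOME = VC-HIT

  [0] addr=0x184 blk=24 s=0: MISS | VC []
  [1] addr=0x189 blk=24 s=0: L1-HIT | VC []
  [2] addr=0x18d blk=24 s=0: L1-HIT | VC []
  [3] addr=0x277 blk=39 s=7: MISS | VC []
  [4] addr=0x1a7 blk=26 s=2: MISS | VC []
  [5] addr=0x272 blk=39 s=7: L1-HIT | VC []
  [6] addr=0x200 blk=32 s=0: MISS | VC [24]
  [7] addr=0x189 blk=24 s=0: VC-HIT | VC [32]
  [8] addr=0x201 blk=32 s=0: VC-HIT | VC [24]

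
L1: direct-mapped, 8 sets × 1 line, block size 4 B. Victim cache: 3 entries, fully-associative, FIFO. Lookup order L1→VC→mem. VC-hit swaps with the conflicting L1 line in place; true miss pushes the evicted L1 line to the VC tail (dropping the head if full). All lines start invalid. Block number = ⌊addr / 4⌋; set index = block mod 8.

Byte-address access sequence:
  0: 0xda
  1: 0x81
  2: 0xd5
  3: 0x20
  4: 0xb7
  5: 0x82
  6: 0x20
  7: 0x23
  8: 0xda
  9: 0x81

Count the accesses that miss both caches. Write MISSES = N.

  [0] addr=0xda blk=54 s=6: MISS | VC []
  [1] addr=0x81 blk=32 s=0: MISS | VC []
  [2] addr=0xd5 blk=53 s=5: MISS | VC []
  [3] addr=0x20 blk=8 s=0: MISS | VC [32]
  [4] addr=0xb7 blk=45 s=5: MISS | VC [32, 53]
  [5] addr=0x82 blk=32 s=0: VC-HIT | VC [8, 53]
  [6] addr=0x20 blk=8 s=0: VC-HIT | VC [32, 53]
  [7] addr=0x23 blk=8 s=0: L1-HIT | VC [32, 53]
  [8] addr=0xda blk=54 s=6: L1-HIT | VC [32, 53]
  [9] addr=0x81 blk=32 s=0: VC-HIT | VC [8, 53]

MISSES = 5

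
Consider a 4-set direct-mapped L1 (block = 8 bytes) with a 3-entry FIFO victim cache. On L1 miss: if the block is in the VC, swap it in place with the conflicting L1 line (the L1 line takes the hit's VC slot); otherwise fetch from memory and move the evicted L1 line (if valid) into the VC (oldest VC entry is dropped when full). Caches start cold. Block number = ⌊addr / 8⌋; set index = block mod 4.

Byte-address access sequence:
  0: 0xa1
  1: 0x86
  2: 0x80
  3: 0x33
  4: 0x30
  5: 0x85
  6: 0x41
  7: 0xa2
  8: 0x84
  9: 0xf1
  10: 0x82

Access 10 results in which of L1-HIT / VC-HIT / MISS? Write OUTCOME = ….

#0 0xa1→b20/s0 MISS; vc=[]
#1 0x86→b16/s0 MISS; vc=[20]
#2 0x80→b16/s0 L1-HIT; vc=[20]
#3 0x33→b6/s2 MISS; vc=[20]
#4 0x30→b6/s2 L1-HIT; vc=[20]
#5 0x85→b16/s0 L1-HIT; vc=[20]
#6 0x41→b8/s0 MISS; vc=[20,16]
#7 0xa2→b20/s0 VC-HIT; vc=[8,16]
#8 0x84→b16/s0 VC-HIT; vc=[8,20]
#9 0xf1→b30/s2 MISS; vc=[8,20,6]
#10 0x82→b16/s0 L1-HIT; vc=[8,20,6]

OUTCOME = L1-HIT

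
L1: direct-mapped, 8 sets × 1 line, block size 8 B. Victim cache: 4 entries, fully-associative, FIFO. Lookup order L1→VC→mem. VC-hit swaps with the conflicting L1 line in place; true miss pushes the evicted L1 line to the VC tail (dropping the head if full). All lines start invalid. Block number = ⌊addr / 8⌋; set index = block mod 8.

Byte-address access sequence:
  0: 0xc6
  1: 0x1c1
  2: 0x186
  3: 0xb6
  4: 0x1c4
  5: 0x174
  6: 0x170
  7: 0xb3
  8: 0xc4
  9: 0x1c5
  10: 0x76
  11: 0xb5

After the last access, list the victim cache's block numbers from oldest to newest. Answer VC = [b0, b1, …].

VC = [24, 48, 46, 14]

  [0] addr=0xc6 blk=24 s=0: MISS | VC []
  [1] addr=0x1c1 blk=56 s=0: MISS | VC [24]
  [2] addr=0x186 blk=48 s=0: MISS | VC [24, 56]
  [3] addr=0xb6 blk=22 s=6: MISS | VC [24, 56]
  [4] addr=0x1c4 blk=56 s=0: VC-HIT | VC [24, 48]
  [5] addr=0x174 blk=46 s=6: MISS | VC [24, 48, 22]
  [6] addr=0x170 blk=46 s=6: L1-HIT | VC [24, 48, 22]
  [7] addr=0xb3 blk=22 s=6: VC-HIT | VC [24, 48, 46]
  [8] addr=0xc4 blk=24 s=0: VC-HIT | VC [56, 48, 46]
  [9] addr=0x1c5 blk=56 s=0: VC-HIT | VC [24, 48, 46]
  [10] addr=0x76 blk=14 s=6: MISS | VC [24, 48, 46, 22]
  [11] addr=0xb5 blk=22 s=6: VC-HIT | VC [24, 48, 46, 14]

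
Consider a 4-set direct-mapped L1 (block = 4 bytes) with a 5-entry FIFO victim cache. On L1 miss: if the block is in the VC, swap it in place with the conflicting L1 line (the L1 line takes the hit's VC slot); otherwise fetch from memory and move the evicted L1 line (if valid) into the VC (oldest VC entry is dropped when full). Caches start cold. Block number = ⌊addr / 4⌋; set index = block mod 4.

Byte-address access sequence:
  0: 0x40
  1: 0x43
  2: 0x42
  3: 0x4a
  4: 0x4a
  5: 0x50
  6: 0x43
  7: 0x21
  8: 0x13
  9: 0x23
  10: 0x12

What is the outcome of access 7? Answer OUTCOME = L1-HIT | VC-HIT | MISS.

OUTCOME = MISS

  [0] addr=0x40 blk=16 s=0: MISS | VC []
  [1] addr=0x43 blk=16 s=0: L1-HIT | VC []
  [2] addr=0x42 blk=16 s=0: L1-HIT | VC []
  [3] addr=0x4a blk=18 s=2: MISS | VC []
  [4] addr=0x4a blk=18 s=2: L1-HIT | VC []
  [5] addr=0x50 blk=20 s=0: MISS | VC [16]
  [6] addr=0x43 blk=16 s=0: VC-HIT | VC [20]
  [7] addr=0x21 blk=8 s=0: MISS | VC [20, 16]
  [8] addr=0x13 blk=4 s=0: MISS | VC [20, 16, 8]
  [9] addr=0x23 blk=8 s=0: VC-HIT | VC [20, 16, 4]
  [10] addr=0x12 blk=4 s=0: VC-HIT | VC [20, 16, 8]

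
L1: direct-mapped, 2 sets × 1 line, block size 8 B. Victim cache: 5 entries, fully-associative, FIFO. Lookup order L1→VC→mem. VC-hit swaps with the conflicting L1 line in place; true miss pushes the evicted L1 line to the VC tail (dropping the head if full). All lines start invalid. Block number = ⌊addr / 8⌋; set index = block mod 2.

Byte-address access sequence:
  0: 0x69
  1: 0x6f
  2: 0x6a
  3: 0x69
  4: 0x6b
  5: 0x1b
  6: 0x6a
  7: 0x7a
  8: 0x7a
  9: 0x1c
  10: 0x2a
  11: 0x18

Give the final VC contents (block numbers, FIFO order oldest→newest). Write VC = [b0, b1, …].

#0 0x69→b13/s1 MISS; vc=[]
#1 0x6f→b13/s1 L1-HIT; vc=[]
#2 0x6a→b13/s1 L1-HIT; vc=[]
#3 0x69→b13/s1 L1-HIT; vc=[]
#4 0x6b→b13/s1 L1-HIT; vc=[]
#5 0x1b→b3/s1 MISS; vc=[13]
#6 0x6a→b13/s1 VC-HIT; vc=[3]
#7 0x7a→b15/s1 MISS; vc=[3,13]
#8 0x7a→b15/s1 L1-HIT; vc=[3,13]
#9 0x1c→b3/s1 VC-HIT; vc=[15,13]
#10 0x2a→b5/s1 MISS; vc=[15,13,3]
#11 0x18→b3/s1 VC-HIT; vc=[15,13,5]

VC = [15, 13, 5]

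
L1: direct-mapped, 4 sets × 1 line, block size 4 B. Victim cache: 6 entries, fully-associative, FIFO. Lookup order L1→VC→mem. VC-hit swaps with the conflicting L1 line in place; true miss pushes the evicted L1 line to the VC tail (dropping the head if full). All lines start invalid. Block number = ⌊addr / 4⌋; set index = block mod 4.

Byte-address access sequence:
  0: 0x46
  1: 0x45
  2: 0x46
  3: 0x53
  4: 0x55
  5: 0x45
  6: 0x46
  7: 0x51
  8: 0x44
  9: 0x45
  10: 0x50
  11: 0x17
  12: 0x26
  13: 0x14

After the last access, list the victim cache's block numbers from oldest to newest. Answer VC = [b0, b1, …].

VC = [21, 17, 9]

0: 0x46 (blk 17, set 1) → MISS  vc=[]
1: 0x45 (blk 17, set 1) → L1-HIT  vc=[]
2: 0x46 (blk 17, set 1) → L1-HIT  vc=[]
3: 0x53 (blk 20, set 0) → MISS  vc=[]
4: 0x55 (blk 21, set 1) → MISS  vc=[17]
5: 0x45 (blk 17, set 1) → VC-HIT  vc=[21]
6: 0x46 (blk 17, set 1) → L1-HIT  vc=[21]
7: 0x51 (blk 20, set 0) → L1-HIT  vc=[21]
8: 0x44 (blk 17, set 1) → L1-HIT  vc=[21]
9: 0x45 (blk 17, set 1) → L1-HIT  vc=[21]
10: 0x50 (blk 20, set 0) → L1-HIT  vc=[21]
11: 0x17 (blk 5, set 1) → MISS  vc=[21, 17]
12: 0x26 (blk 9, set 1) → MISS  vc=[21, 17, 5]
13: 0x14 (blk 5, set 1) → VC-HIT  vc=[21, 17, 9]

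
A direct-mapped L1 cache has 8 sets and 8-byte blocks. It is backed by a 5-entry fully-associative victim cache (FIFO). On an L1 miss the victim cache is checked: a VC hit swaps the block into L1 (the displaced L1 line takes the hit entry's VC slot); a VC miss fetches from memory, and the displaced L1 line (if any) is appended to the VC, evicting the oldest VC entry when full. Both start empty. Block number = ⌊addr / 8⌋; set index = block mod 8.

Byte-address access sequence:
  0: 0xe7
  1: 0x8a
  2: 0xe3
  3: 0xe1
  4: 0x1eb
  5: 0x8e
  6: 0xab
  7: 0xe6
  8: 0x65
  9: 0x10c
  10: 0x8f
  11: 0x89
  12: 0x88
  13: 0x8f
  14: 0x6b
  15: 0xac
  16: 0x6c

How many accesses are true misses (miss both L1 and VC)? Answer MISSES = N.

MISSES = 7

0: 0xe7 (blk 28, set 4) → MISS  vc=[]
1: 0x8a (blk 17, set 1) → MISS  vc=[]
2: 0xe3 (blk 28, set 4) → L1-HIT  vc=[]
3: 0xe1 (blk 28, set 4) → L1-HIT  vc=[]
4: 0x1eb (blk 61, set 5) → MISS  vc=[]
5: 0x8e (blk 17, set 1) → L1-HIT  vc=[]
6: 0xab (blk 21, set 5) → MISS  vc=[61]
7: 0xe6 (blk 28, set 4) → L1-HIT  vc=[61]
8: 0x65 (blk 12, set 4) → MISS  vc=[61, 28]
9: 0x10c (blk 33, set 1) → MISS  vc=[61, 28, 17]
10: 0x8f (blk 17, set 1) → VC-HIT  vc=[61, 28, 33]
11: 0x89 (blk 17, set 1) → L1-HIT  vc=[61, 28, 33]
12: 0x88 (blk 17, set 1) → L1-HIT  vc=[61, 28, 33]
13: 0x8f (blk 17, set 1) → L1-HIT  vc=[61, 28, 33]
14: 0x6b (blk 13, set 5) → MISS  vc=[61, 28, 33, 21]
15: 0xac (blk 21, set 5) → VC-HIT  vc=[61, 28, 33, 13]
16: 0x6c (blk 13, set 5) → VC-HIT  vc=[61, 28, 33, 21]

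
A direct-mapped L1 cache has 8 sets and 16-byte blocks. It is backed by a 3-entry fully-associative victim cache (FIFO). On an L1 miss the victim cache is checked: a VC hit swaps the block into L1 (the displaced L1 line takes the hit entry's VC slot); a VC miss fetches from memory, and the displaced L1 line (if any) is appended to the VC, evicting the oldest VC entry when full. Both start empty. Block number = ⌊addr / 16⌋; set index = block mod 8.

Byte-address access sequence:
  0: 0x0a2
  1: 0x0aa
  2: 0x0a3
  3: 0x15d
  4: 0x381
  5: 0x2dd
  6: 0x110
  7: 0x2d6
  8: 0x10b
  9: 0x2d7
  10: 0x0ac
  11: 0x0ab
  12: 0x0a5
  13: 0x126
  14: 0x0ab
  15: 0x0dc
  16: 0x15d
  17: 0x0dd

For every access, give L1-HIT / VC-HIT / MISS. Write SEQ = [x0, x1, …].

  [0] addr=0xa2 blk=10 s=2: MISS | VC []
  [1] addr=0xaa blk=10 s=2: L1-HIT | VC []
  [2] addr=0xa3 blk=10 s=2: L1-HIT | VC []
  [3] addr=0x15d blk=21 s=5: MISS | VC []
  [4] addr=0x381 blk=56 s=0: MISS | VC []
  [5] addr=0x2dd blk=45 s=5: MISS | VC [21]
  [6] addr=0x110 blk=17 s=1: MISS | VC [21]
  [7] addr=0x2d6 blk=45 s=5: L1-HIT | VC [21]
  [8] addr=0x10b blk=16 s=0: MISS | VC [21, 56]
  [9] addr=0x2d7 blk=45 s=5: L1-HIT | VC [21, 56]
  [10] addr=0xac blk=10 s=2: L1-HIT | VC [21, 56]
  [11] addr=0xab blk=10 s=2: L1-HIT | VC [21, 56]
  [12] addr=0xa5 blk=10 s=2: L1-HIT | VC [21, 56]
  [13] addr=0x126 blk=18 s=2: MISS | VC [21, 56, 10]
  [14] addr=0xab blk=10 s=2: VC-HIT | VC [21, 56, 18]
  [15] addr=0xdc blk=13 s=5: MISS | VC [56, 18, 45]
  [16] addr=0x15d blk=21 s=5: MISS | VC [18, 45, 13]
  [17] addr=0xdd blk=13 s=5: VC-HIT | VC [18, 45, 21]

SEQ = [MISS, L1-HIT, L1-HIT, MISS, MISS, MISS, MISS, L1-HIT, MISS, L1-HIT, L1-HIT, L1-HIT, L1-HIT, MISS, VC-HIT, MISS, MISS, VC-HIT]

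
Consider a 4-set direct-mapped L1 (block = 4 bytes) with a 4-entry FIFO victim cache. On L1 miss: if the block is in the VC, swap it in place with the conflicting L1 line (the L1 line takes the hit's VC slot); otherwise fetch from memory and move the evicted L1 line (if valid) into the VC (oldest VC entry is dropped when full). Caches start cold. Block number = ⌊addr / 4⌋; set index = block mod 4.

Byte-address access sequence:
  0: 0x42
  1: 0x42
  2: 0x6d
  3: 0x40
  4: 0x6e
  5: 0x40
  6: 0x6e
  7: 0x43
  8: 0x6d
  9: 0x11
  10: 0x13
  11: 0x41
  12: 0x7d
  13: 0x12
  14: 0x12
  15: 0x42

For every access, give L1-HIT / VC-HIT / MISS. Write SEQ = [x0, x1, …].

0: 0x42 (blk 16, set 0) → MISS  vc=[]
1: 0x42 (blk 16, set 0) → L1-HIT  vc=[]
2: 0x6d (blk 27, set 3) → MISS  vc=[]
3: 0x40 (blk 16, set 0) → L1-HIT  vc=[]
4: 0x6e (blk 27, set 3) → L1-HIT  vc=[]
5: 0x40 (blk 16, set 0) → L1-HIT  vc=[]
6: 0x6e (blk 27, set 3) → L1-HIT  vc=[]
7: 0x43 (blk 16, set 0) → L1-HIT  vc=[]
8: 0x6d (blk 27, set 3) → L1-HIT  vc=[]
9: 0x11 (blk 4, set 0) → MISS  vc=[16]
10: 0x13 (blk 4, set 0) → L1-HIT  vc=[16]
11: 0x41 (blk 16, set 0) → VC-HIT  vc=[4]
12: 0x7d (blk 31, set 3) → MISS  vc=[4, 27]
13: 0x12 (blk 4, set 0) → VC-HIT  vc=[16, 27]
14: 0x12 (blk 4, set 0) → L1-HIT  vc=[16, 27]
15: 0x42 (blk 16, set 0) → VC-HIT  vc=[4, 27]

SEQ = [MISS, L1-HIT, MISS, L1-HIT, L1-HIT, L1-HIT, L1-HIT, L1-HIT, L1-HIT, MISS, L1-HIT, VC-HIT, MISS, VC-HIT, L1-HIT, VC-HIT]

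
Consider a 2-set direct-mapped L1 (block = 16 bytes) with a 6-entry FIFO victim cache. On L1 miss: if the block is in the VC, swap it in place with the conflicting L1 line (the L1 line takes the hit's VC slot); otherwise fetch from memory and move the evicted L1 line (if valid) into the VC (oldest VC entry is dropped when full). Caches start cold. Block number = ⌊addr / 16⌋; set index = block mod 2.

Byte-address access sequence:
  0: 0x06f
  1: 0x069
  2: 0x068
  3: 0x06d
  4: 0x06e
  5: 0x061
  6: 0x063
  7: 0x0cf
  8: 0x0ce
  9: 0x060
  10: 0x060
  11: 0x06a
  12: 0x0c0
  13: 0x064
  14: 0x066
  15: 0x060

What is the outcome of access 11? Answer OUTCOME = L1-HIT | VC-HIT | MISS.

OUTCOME = L1-HIT

#0 0x6f→b6/s0 MISS; vc=[]
#1 0x69→b6/s0 L1-HIT; vc=[]
#2 0x68→b6/s0 L1-HIT; vc=[]
#3 0x6d→b6/s0 L1-HIT; vc=[]
#4 0x6e→b6/s0 L1-HIT; vc=[]
#5 0x61→b6/s0 L1-HIT; vc=[]
#6 0x63→b6/s0 L1-HIT; vc=[]
#7 0xcf→b12/s0 MISS; vc=[6]
#8 0xce→b12/s0 L1-HIT; vc=[6]
#9 0x60→b6/s0 VC-HIT; vc=[12]
#10 0x60→b6/s0 L1-HIT; vc=[12]
#11 0x6a→b6/s0 L1-HIT; vc=[12]
#12 0xc0→b12/s0 VC-HIT; vc=[6]
#13 0x64→b6/s0 VC-HIT; vc=[12]
#14 0x66→b6/s0 L1-HIT; vc=[12]
#15 0x60→b6/s0 L1-HIT; vc=[12]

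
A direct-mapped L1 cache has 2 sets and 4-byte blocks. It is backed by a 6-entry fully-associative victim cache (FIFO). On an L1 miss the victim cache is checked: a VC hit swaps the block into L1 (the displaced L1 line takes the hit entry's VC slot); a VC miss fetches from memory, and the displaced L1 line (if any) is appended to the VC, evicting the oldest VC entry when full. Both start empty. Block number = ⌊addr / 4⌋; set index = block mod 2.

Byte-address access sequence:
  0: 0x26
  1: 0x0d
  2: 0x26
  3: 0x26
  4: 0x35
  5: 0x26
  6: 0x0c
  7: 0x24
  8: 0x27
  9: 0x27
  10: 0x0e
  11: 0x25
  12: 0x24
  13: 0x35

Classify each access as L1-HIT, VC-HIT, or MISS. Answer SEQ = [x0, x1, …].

SEQ = [MISS, MISS, VC-HIT, L1-HIT, MISS, VC-HIT, VC-HIT, VC-HIT, L1-HIT, L1-HIT, VC-HIT, VC-HIT, L1-HIT, VC-HIT]

  [0] addr=0x26 blk=9 s=1: MISS | VC []
  [1] addr=0xd blk=3 s=1: MISS | VC [9]
  [2] addr=0x26 blk=9 s=1: VC-HIT | VC [3]
  [3] addr=0x26 blk=9 s=1: L1-HIT | VC [3]
  [4] addr=0x35 blk=13 s=1: MISS | VC [3, 9]
  [5] addr=0x26 blk=9 s=1: VC-HIT | VC [3, 13]
  [6] addr=0xc blk=3 s=1: VC-HIT | VC [9, 13]
  [7] addr=0x24 blk=9 s=1: VC-HIT | VC [3, 13]
  [8] addr=0x27 blk=9 s=1: L1-HIT | VC [3, 13]
  [9] addr=0x27 blk=9 s=1: L1-HIT | VC [3, 13]
  [10] addr=0xe blk=3 s=1: VC-HIT | VC [9, 13]
  [11] addr=0x25 blk=9 s=1: VC-HIT | VC [3, 13]
  [12] addr=0x24 blk=9 s=1: L1-HIT | VC [3, 13]
  [13] addr=0x35 blk=13 s=1: VC-HIT | VC [3, 9]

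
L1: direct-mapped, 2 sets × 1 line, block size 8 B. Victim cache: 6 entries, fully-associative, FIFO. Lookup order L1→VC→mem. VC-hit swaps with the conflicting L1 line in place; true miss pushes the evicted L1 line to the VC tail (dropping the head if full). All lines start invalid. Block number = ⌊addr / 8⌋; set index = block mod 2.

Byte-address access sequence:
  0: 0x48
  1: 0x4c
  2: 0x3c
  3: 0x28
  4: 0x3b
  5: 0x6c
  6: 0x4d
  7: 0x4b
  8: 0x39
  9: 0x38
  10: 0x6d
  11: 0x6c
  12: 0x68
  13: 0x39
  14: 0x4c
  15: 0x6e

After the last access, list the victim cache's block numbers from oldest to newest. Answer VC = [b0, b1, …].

0: 0x48 (blk 9, set 1) → MISS  vc=[]
1: 0x4c (blk 9, set 1) → L1-HIT  vc=[]
2: 0x3c (blk 7, set 1) → MISS  vc=[9]
3: 0x28 (blk 5, set 1) → MISS  vc=[9, 7]
4: 0x3b (blk 7, set 1) → VC-HIT  vc=[9, 5]
5: 0x6c (blk 13, set 1) → MISS  vc=[9, 5, 7]
6: 0x4d (blk 9, set 1) → VC-HIT  vc=[13, 5, 7]
7: 0x4b (blk 9, set 1) → L1-HIT  vc=[13, 5, 7]
8: 0x39 (blk 7, set 1) → VC-HIT  vc=[13, 5, 9]
9: 0x38 (blk 7, set 1) → L1-HIT  vc=[13, 5, 9]
10: 0x6d (blk 13, set 1) → VC-HIT  vc=[7, 5, 9]
11: 0x6c (blk 13, set 1) → L1-HIT  vc=[7, 5, 9]
12: 0x68 (blk 13, set 1) → L1-HIT  vc=[7, 5, 9]
13: 0x39 (blk 7, set 1) → VC-HIT  vc=[13, 5, 9]
14: 0x4c (blk 9, set 1) → VC-HIT  vc=[13, 5, 7]
15: 0x6e (blk 13, set 1) → VC-HIT  vc=[9, 5, 7]

VC = [9, 5, 7]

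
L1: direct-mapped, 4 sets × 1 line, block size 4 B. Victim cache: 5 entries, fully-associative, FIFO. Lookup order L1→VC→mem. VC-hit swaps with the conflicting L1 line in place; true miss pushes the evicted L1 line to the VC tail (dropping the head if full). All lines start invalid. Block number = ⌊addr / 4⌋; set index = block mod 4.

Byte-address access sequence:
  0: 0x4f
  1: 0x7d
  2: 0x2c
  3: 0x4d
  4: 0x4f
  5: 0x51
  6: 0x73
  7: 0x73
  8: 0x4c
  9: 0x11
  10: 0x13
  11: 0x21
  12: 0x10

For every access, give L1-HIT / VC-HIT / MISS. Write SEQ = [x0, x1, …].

SEQ = [MISS, MISS, MISS, VC-HIT, L1-HIT, MISS, MISS, L1-HIT, L1-HIT, MISS, L1-HIT, MISS, VC-HIT]

  [0] addr=0x4f blk=19 s=3: MISS | VC []
  [1] addr=0x7d blk=31 s=3: MISS | VC [19]
  [2] addr=0x2c blk=11 s=3: MISS | VC [19, 31]
  [3] addr=0x4d blk=19 s=3: VC-HIT | VC [11, 31]
  [4] addr=0x4f blk=19 s=3: L1-HIT | VC [11, 31]
  [5] addr=0x51 blk=20 s=0: MISS | VC [11, 31]
  [6] addr=0x73 blk=28 s=0: MISS | VC [11, 31, 20]
  [7] addr=0x73 blk=28 s=0: L1-HIT | VC [11, 31, 20]
  [8] addr=0x4c blk=19 s=3: L1-HIT | VC [11, 31, 20]
  [9] addr=0x11 blk=4 s=0: MISS | VC [11, 31, 20, 28]
  [10] addr=0x13 blk=4 s=0: L1-HIT | VC [11, 31, 20, 28]
  [11] addr=0x21 blk=8 s=0: MISS | VC [11, 31, 20, 28, 4]
  [12] addr=0x10 blk=4 s=0: VC-HIT | VC [11, 31, 20, 28, 8]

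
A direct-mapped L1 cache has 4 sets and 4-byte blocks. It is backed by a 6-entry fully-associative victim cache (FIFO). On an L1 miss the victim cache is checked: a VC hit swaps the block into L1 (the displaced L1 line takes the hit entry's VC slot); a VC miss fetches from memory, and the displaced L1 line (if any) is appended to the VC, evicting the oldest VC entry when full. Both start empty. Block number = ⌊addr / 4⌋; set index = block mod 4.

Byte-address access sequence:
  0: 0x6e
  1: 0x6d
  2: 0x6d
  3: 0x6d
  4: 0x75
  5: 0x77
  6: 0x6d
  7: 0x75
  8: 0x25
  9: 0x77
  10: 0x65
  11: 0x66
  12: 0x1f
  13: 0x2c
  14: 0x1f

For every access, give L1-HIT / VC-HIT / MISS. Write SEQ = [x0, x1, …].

  [0] addr=0x6e blk=27 s=3: MISS | VC []
  [1] addr=0x6d blk=27 s=3: L1-HIT | VC []
  [2] addr=0x6d blk=27 s=3: L1-HIT | VC []
  [3] addr=0x6d blk=27 s=3: L1-HIT | VC []
  [4] addr=0x75 blk=29 s=1: MISS | VC []
  [5] addr=0x77 blk=29 s=1: L1-HIT | VC []
  [6] addr=0x6d blk=27 s=3: L1-HIT | VC []
  [7] addr=0x75 blk=29 s=1: L1-HIT | VC []
  [8] addr=0x25 blk=9 s=1: MISS | VC [29]
  [9] addr=0x77 blk=29 s=1: VC-HIT | VC [9]
  [10] addr=0x65 blk=25 s=1: MISS | VC [9, 29]
  [11] addr=0x66 blk=25 s=1: L1-HIT | VC [9, 29]
  [12] addr=0x1f blk=7 s=3: MISS | VC [9, 29, 27]
  [13] addr=0x2c blk=11 s=3: MISS | VC [9, 29, 27, 7]
  [14] addr=0x1f blk=7 s=3: VC-HIT | VC [9, 29, 27, 11]

SEQ = [MISS, L1-HIT, L1-HIT, L1-HIT, MISS, L1-HIT, L1-HIT, L1-HIT, MISS, VC-HIT, MISS, L1-HIT, MISS, MISS, VC-HIT]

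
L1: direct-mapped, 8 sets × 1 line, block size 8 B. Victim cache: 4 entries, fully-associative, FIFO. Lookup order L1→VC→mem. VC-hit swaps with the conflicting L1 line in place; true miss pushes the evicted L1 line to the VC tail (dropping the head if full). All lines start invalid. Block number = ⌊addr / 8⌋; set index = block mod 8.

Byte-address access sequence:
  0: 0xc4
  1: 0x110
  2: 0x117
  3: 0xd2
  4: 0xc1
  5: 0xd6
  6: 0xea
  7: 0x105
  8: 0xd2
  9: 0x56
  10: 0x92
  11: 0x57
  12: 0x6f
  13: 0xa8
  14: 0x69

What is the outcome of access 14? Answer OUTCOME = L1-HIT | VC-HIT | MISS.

#0 0xc4→b24/s0 MISS; vc=[]
#1 0x110→b34/s2 MISS; vc=[]
#2 0x117→b34/s2 L1-HIT; vc=[]
#3 0xd2→b26/s2 MISS; vc=[34]
#4 0xc1→b24/s0 L1-HIT; vc=[34]
#5 0xd6→b26/s2 L1-HIT; vc=[34]
#6 0xea→b29/s5 MISS; vc=[34]
#7 0x105→b32/s0 MISS; vc=[34,24]
#8 0xd2→b26/s2 L1-HIT; vc=[34,24]
#9 0x56→b10/s2 MISS; vc=[34,24,26]
#10 0x92→b18/s2 MISS; vc=[34,24,26,10]
#11 0x57→b10/s2 VC-HIT; vc=[34,24,26,18]
#12 0x6f→b13/s5 MISS; vc=[24,26,18,29]
#13 0xa8→b21/s5 MISS; vc=[26,18,29,13]
#14 0x69→b13/s5 VC-HIT; vc=[26,18,29,21]

OUTCOME = VC-HIT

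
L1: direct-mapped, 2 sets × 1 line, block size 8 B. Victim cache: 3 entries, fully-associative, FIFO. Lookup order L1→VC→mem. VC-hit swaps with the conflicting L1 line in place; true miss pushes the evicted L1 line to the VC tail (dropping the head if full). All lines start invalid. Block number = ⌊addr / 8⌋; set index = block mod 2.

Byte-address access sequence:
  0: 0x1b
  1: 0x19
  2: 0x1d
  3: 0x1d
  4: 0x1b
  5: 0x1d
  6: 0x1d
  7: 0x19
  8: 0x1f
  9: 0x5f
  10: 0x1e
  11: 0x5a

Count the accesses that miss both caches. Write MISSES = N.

0: 0x1b (blk 3, set 1) → MISS  vc=[]
1: 0x19 (blk 3, set 1) → L1-HIT  vc=[]
2: 0x1d (blk 3, set 1) → L1-HIT  vc=[]
3: 0x1d (blk 3, set 1) → L1-HIT  vc=[]
4: 0x1b (blk 3, set 1) → L1-HIT  vc=[]
5: 0x1d (blk 3, set 1) → L1-HIT  vc=[]
6: 0x1d (blk 3, set 1) → L1-HIT  vc=[]
7: 0x19 (blk 3, set 1) → L1-HIT  vc=[]
8: 0x1f (blk 3, set 1) → L1-HIT  vc=[]
9: 0x5f (blk 11, set 1) → MISS  vc=[3]
10: 0x1e (blk 3, set 1) → VC-HIT  vc=[11]
11: 0x5a (blk 11, set 1) → VC-HIT  vc=[3]

MISSES = 2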